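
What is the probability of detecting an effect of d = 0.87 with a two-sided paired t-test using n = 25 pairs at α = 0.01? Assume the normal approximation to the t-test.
Power ≈ 0.96

Power calculation (paired t-test, normal approximation):
z_β = d · √n - z_{α/2}
z_β = 0.87 · √25 - 2.576
z_β = 0.87 · 5.000 - 2.576
z_β = 1.774

Power = Φ(z_β) = Φ(1.774) ≈ 0.962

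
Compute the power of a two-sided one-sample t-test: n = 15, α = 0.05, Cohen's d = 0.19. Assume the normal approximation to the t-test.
Power ≈ 0.11

Power calculation (one-sample t-test, normal approximation):
z_β = d · √n - z_{α/2}
z_β = 0.19 · √15 - 1.960
z_β = 0.19 · 3.873 - 1.960
z_β = -1.224

Power = Φ(z_β) = Φ(-1.224) ≈ 0.110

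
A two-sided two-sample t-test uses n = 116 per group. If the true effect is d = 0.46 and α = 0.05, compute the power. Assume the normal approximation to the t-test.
Power ≈ 0.94

Power calculation (two-sample t-test, normal approximation):
z_β = d · √(n/2) - z_{α/2}
z_β = 0.46 · √(116/2) - 1.960
z_β = 0.46 · 7.616 - 1.960
z_β = 1.543

Power = Φ(z_β) = Φ(1.543) ≈ 0.939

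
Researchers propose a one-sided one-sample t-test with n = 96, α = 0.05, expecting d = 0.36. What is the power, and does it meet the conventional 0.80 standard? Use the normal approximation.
Power ≈ 0.97; the study is adequately powered (power ≥ 0.80)

Power calculation (one-sample t-test, normal approximation):
z_β = d · √n - z_α
z_β = 0.36 · √96 - 1.645
z_β = 0.36 · 9.798 - 1.645
z_β = 1.882

Power = Φ(z_β) = Φ(1.882) ≈ 0.970

Effect size d = 0.36 is small by Cohen's convention (0.2/0.5/0.8).

Threshold: power ≥ 0.80 is conventionally adequate.
Power ≈ 0.97 → the study is adequately powered (power ≥ 0.80).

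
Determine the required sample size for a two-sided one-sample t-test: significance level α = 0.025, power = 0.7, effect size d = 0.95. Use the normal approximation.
n = 9

Sample size formula (one-sample t-test, normal approximation):
n = ((z_{α/2} + z_β) / d)²

z_{α/2} = 2.241 (for α = 0.025, two-sided)
z_β = 0.524 (for power = 0.7)
d = 0.95

n = ((2.241 + 0.524) / 0.95)²
n = (2.911)²
n ≈ 8.47
Round up to the next whole number: n = 9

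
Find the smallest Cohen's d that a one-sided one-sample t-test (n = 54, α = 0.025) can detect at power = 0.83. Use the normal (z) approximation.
d ≈ 0.40

Minimum detectable effect (one-sample t-test, normal approximation):
d = (z_α + z_β) / √n
d = (1.960 + 0.954) / √54
d = 2.914 / 7.348
d ≈ 0.40

By Cohen's convention (0.2 small / 0.5 medium / 0.8 large): small effect.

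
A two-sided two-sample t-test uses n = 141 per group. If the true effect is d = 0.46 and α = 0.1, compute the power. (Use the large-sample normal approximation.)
Power ≈ 0.99

Power calculation (two-sample t-test, normal approximation):
z_β = d · √(n/2) - z_{α/2}
z_β = 0.46 · √(141/2) - 1.645
z_β = 0.46 · 8.396 - 1.645
z_β = 2.218

Power = Φ(z_β) = Φ(2.218) ≈ 0.987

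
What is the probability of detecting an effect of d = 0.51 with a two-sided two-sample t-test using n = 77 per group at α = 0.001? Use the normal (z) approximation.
Power ≈ 0.45

Power calculation (two-sample t-test, normal approximation):
z_β = d · √(n/2) - z_{α/2}
z_β = 0.51 · √(77/2) - 3.291
z_β = 0.51 · 6.205 - 3.291
z_β = -0.126

Power = Φ(z_β) = Φ(-0.126) ≈ 0.450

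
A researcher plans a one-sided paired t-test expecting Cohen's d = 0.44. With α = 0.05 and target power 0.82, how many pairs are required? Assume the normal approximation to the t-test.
n = 34 pairs

Sample size formula (paired t-test, normal approximation):
n = ((z_α + z_β) / d)²

z_α = 1.645 (for α = 0.05, one-sided)
z_β = 0.915 (for power = 0.82)
d = 0.44

n = ((1.645 + 0.915) / 0.44)²
n = (5.818)²
n ≈ 33.85
Round up to the next whole number: n = 34 pairs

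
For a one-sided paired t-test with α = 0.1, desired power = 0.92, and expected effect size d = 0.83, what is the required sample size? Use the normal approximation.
n = 11 pairs

Sample size formula (paired t-test, normal approximation):
n = ((z_α + z_β) / d)²

z_α = 1.282 (for α = 0.1, one-sided)
z_β = 1.405 (for power = 0.92)
d = 0.83

n = ((1.282 + 1.405) / 0.83)²
n = (3.237)²
n ≈ 10.48
Round up to the next whole number: n = 11 pairs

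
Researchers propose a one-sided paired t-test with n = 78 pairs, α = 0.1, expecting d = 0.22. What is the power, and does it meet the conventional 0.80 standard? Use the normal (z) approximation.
Power ≈ 0.75; the study is underpowered (power < 0.80)

Power calculation (paired t-test, normal approximation):
z_β = d · √n - z_α
z_β = 0.22 · √78 - 1.282
z_β = 0.22 · 8.832 - 1.282
z_β = 0.661

Power = Φ(z_β) = Φ(0.661) ≈ 0.746

Effect size d = 0.22 is small by Cohen's convention (0.2/0.5/0.8).

Threshold: power ≥ 0.80 is conventionally adequate.
Power ≈ 0.75 → the study is underpowered (power < 0.80).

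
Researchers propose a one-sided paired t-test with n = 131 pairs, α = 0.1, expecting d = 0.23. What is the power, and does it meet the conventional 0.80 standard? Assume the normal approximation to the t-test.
Power ≈ 0.91; the study is adequately powered (power ≥ 0.80)

Power calculation (paired t-test, normal approximation):
z_β = d · √n - z_α
z_β = 0.23 · √131 - 1.282
z_β = 0.23 · 11.446 - 1.282
z_β = 1.351

Power = Φ(z_β) = Φ(1.351) ≈ 0.912

Effect size d = 0.23 is small by Cohen's convention (0.2/0.5/0.8).

Threshold: power ≥ 0.80 is conventionally adequate.
Power ≈ 0.91 → the study is adequately powered (power ≥ 0.80).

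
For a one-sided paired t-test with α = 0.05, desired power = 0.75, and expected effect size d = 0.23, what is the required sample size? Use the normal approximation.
n = 102 pairs

Sample size formula (paired t-test, normal approximation):
n = ((z_α + z_β) / d)²

z_α = 1.645 (for α = 0.05, one-sided)
z_β = 0.674 (for power = 0.75)
d = 0.23

n = ((1.645 + 0.674) / 0.23)²
n = (10.083)²
n ≈ 101.67
Round up to the next whole number: n = 102 pairs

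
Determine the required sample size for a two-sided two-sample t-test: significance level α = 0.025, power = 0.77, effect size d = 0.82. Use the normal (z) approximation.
n = 27 per group

Sample size formula (two-sample t-test, normal approximation):
n = 2 · ((z_{α/2} + z_β) / d)²

z_{α/2} = 2.241 (for α = 0.025, two-sided)
z_β = 0.739 (for power = 0.77)
d = 0.82

n = 2 · ((2.241 + 0.739) / 0.82)²
n = 2 · (3.634)²
n ≈ 26.41
Round up to the next whole number: n = 27 per group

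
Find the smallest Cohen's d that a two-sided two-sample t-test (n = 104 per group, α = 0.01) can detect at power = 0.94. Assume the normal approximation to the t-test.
d ≈ 0.57

Minimum detectable effect (two-sample t-test, normal approximation):
d = (z_{α/2} + z_β) / √(n/2)
d = (2.576 + 1.555) / √(104/2)
d = 4.131 / 7.211
d ≈ 0.57

By Cohen's convention (0.2 small / 0.5 medium / 0.8 large): medium effect.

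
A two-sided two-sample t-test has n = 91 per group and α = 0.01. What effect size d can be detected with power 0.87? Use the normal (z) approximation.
d ≈ 0.55

Minimum detectable effect (two-sample t-test, normal approximation):
d = (z_{α/2} + z_β) / √(n/2)
d = (2.576 + 1.126) / √(91/2)
d = 3.702 / 6.745
d ≈ 0.55

By Cohen's convention (0.2 small / 0.5 medium / 0.8 large): medium effect.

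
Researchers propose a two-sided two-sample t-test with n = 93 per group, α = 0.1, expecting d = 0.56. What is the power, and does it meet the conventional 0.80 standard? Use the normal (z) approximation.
Power ≈ 0.99; the study is adequately powered (power ≥ 0.80)

Power calculation (two-sample t-test, normal approximation):
z_β = d · √(n/2) - z_{α/2}
z_β = 0.56 · √(93/2) - 1.645
z_β = 0.56 · 6.819 - 1.645
z_β = 2.174

Power = Φ(z_β) = Φ(2.174) ≈ 0.985

Effect size d = 0.56 is medium by Cohen's convention (0.2/0.5/0.8).

Threshold: power ≥ 0.80 is conventionally adequate.
Power ≈ 0.99 → the study is adequately powered (power ≥ 0.80).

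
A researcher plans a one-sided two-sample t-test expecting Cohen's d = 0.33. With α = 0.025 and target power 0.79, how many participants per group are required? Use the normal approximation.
n = 141 per group

Sample size formula (two-sample t-test, normal approximation):
n = 2 · ((z_α + z_β) / d)²

z_α = 1.960 (for α = 0.025, one-sided)
z_β = 0.806 (for power = 0.79)
d = 0.33

n = 2 · ((1.960 + 0.806) / 0.33)²
n = 2 · (8.382)²
n ≈ 140.52
Round up to the next whole number: n = 141 per group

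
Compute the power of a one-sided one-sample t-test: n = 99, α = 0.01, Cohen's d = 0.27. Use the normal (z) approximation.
Power ≈ 0.64

Power calculation (one-sample t-test, normal approximation):
z_β = d · √n - z_α
z_β = 0.27 · √99 - 2.326
z_β = 0.27 · 9.950 - 2.326
z_β = 0.360

Power = Φ(z_β) = Φ(0.360) ≈ 0.641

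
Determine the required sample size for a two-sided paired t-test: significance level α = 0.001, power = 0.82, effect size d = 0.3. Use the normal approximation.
n = 197 pairs

Sample size formula (paired t-test, normal approximation):
n = ((z_{α/2} + z_β) / d)²

z_{α/2} = 3.291 (for α = 0.001, two-sided)
z_β = 0.915 (for power = 0.82)
d = 0.3

n = ((3.291 + 0.915) / 0.3)²
n = (14.020)²
n ≈ 196.56
Round up to the next whole number: n = 197 pairs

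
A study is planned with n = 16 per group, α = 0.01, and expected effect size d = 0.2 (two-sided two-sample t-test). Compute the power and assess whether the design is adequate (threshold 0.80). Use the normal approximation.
Power ≈ 0.02; the study is underpowered (power < 0.80)

Power calculation (two-sample t-test, normal approximation):
z_β = d · √(n/2) - z_{α/2}
z_β = 0.2 · √(16/2) - 2.576
z_β = 0.2 · 2.828 - 2.576
z_β = -2.010

Power = Φ(z_β) = Φ(-2.010) ≈ 0.022

Effect size d = 0.2 is small by Cohen's convention (0.2/0.5/0.8).

Threshold: power ≥ 0.80 is conventionally adequate.
Power ≈ 0.02 → the study is underpowered (power < 0.80).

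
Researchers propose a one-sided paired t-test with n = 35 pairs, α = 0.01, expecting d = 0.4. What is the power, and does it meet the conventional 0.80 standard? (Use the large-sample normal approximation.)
Power ≈ 0.52; the study is underpowered (power < 0.80)

Power calculation (paired t-test, normal approximation):
z_β = d · √n - z_α
z_β = 0.4 · √35 - 2.326
z_β = 0.4 · 5.916 - 2.326
z_β = 0.040

Power = Φ(z_β) = Φ(0.040) ≈ 0.516

Effect size d = 0.4 is small by Cohen's convention (0.2/0.5/0.8).

Threshold: power ≥ 0.80 is conventionally adequate.
Power ≈ 0.52 → the study is underpowered (power < 0.80).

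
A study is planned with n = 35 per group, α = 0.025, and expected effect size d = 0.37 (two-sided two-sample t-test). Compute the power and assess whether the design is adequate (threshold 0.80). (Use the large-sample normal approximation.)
Power ≈ 0.24; the study is underpowered (power < 0.80)

Power calculation (two-sample t-test, normal approximation):
z_β = d · √(n/2) - z_{α/2}
z_β = 0.37 · √(35/2) - 2.241
z_β = 0.37 · 4.183 - 2.241
z_β = -0.694

Power = Φ(z_β) = Φ(-0.694) ≈ 0.244

Effect size d = 0.37 is small by Cohen's convention (0.2/0.5/0.8).

Threshold: power ≥ 0.80 is conventionally adequate.
Power ≈ 0.24 → the study is underpowered (power < 0.80).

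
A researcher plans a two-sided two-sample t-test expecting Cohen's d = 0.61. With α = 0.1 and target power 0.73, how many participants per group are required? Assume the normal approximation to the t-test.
n = 28 per group

Sample size formula (two-sample t-test, normal approximation):
n = 2 · ((z_{α/2} + z_β) / d)²

z_{α/2} = 1.645 (for α = 0.1, two-sided)
z_β = 0.613 (for power = 0.73)
d = 0.61

n = 2 · ((1.645 + 0.613) / 0.61)²
n = 2 · (3.702)²
n ≈ 27.41
Round up to the next whole number: n = 28 per group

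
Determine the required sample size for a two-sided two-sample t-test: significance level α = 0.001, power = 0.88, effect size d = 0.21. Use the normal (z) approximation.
n = 905 per group

Sample size formula (two-sample t-test, normal approximation):
n = 2 · ((z_{α/2} + z_β) / d)²

z_{α/2} = 3.291 (for α = 0.001, two-sided)
z_β = 1.175 (for power = 0.88)
d = 0.21

n = 2 · ((3.291 + 1.175) / 0.21)²
n = 2 · (21.267)²
n ≈ 904.57
Round up to the next whole number: n = 905 per group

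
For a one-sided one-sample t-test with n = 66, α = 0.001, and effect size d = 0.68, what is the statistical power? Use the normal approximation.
Power ≈ 0.99

Power calculation (one-sample t-test, normal approximation):
z_β = d · √n - z_α
z_β = 0.68 · √66 - 3.090
z_β = 0.68 · 8.124 - 3.090
z_β = 2.434

Power = Φ(z_β) = Φ(2.434) ≈ 0.993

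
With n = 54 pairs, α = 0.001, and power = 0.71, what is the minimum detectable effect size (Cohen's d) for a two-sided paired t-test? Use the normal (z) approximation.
d ≈ 0.52

Minimum detectable effect (paired t-test, normal approximation):
d = (z_{α/2} + z_β) / √n
d = (3.291 + 0.553) / √54
d = 3.844 / 7.348
d ≈ 0.52

By Cohen's convention (0.2 small / 0.5 medium / 0.8 large): medium effect.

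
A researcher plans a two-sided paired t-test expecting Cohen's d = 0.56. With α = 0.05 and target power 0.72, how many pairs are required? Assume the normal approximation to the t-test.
n = 21 pairs

Sample size formula (paired t-test, normal approximation):
n = ((z_{α/2} + z_β) / d)²

z_{α/2} = 1.960 (for α = 0.05, two-sided)
z_β = 0.583 (for power = 0.72)
d = 0.56

n = ((1.960 + 0.583) / 0.56)²
n = (4.541)²
n ≈ 20.62
Round up to the next whole number: n = 21 pairs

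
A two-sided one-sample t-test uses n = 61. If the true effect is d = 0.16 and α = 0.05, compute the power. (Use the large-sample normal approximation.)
Power ≈ 0.24

Power calculation (one-sample t-test, normal approximation):
z_β = d · √n - z_{α/2}
z_β = 0.16 · √61 - 1.960
z_β = 0.16 · 7.810 - 1.960
z_β = -0.710

Power = Φ(z_β) = Φ(-0.710) ≈ 0.239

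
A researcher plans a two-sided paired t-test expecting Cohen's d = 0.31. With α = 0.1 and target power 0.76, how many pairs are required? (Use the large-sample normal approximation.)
n = 58 pairs

Sample size formula (paired t-test, normal approximation):
n = ((z_{α/2} + z_β) / d)²

z_{α/2} = 1.645 (for α = 0.1, two-sided)
z_β = 0.706 (for power = 0.76)
d = 0.31

n = ((1.645 + 0.706) / 0.31)²
n = (7.584)²
n ≈ 57.52
Round up to the next whole number: n = 58 pairs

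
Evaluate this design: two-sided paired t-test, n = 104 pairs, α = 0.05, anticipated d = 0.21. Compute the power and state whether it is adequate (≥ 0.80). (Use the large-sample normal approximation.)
Power ≈ 0.57; the study is underpowered (power < 0.80)

Power calculation (paired t-test, normal approximation):
z_β = d · √n - z_{α/2}
z_β = 0.21 · √104 - 1.960
z_β = 0.21 · 10.198 - 1.960
z_β = 0.182

Power = Φ(z_β) = Φ(0.182) ≈ 0.572

Effect size d = 0.21 is small by Cohen's convention (0.2/0.5/0.8).

Threshold: power ≥ 0.80 is conventionally adequate.
Power ≈ 0.57 → the study is underpowered (power < 0.80).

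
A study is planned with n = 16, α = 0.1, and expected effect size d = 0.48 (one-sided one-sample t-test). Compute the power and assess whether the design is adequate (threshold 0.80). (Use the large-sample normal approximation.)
Power ≈ 0.74; the study is underpowered (power < 0.80)

Power calculation (one-sample t-test, normal approximation):
z_β = d · √n - z_α
z_β = 0.48 · √16 - 1.282
z_β = 0.48 · 4.000 - 1.282
z_β = 0.638

Power = Φ(z_β) = Φ(0.638) ≈ 0.738

Effect size d = 0.48 is small by Cohen's convention (0.2/0.5/0.8).

Threshold: power ≥ 0.80 is conventionally adequate.
Power ≈ 0.74 → the study is underpowered (power < 0.80).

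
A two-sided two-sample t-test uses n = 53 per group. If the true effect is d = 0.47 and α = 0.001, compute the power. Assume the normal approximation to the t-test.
Power ≈ 0.19

Power calculation (two-sample t-test, normal approximation):
z_β = d · √(n/2) - z_{α/2}
z_β = 0.47 · √(53/2) - 3.291
z_β = 0.47 · 5.148 - 3.291
z_β = -0.871

Power = Φ(z_β) = Φ(-0.871) ≈ 0.192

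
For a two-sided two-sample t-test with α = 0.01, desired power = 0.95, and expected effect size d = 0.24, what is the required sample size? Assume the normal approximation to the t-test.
n = 619 per group

Sample size formula (two-sample t-test, normal approximation):
n = 2 · ((z_{α/2} + z_β) / d)²

z_{α/2} = 2.576 (for α = 0.01, two-sided)
z_β = 1.645 (for power = 0.95)
d = 0.24

n = 2 · ((2.576 + 1.645) / 0.24)²
n = 2 · (17.588)²
n ≈ 618.68
Round up to the next whole number: n = 619 per group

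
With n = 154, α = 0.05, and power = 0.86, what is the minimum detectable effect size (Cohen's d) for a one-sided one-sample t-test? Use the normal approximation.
d ≈ 0.22

Minimum detectable effect (one-sample t-test, normal approximation):
d = (z_α + z_β) / √n
d = (1.645 + 1.080) / √154
d = 2.725 / 12.410
d ≈ 0.22

By Cohen's convention (0.2 small / 0.5 medium / 0.8 large): small effect.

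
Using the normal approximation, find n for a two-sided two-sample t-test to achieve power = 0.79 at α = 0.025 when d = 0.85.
n = 26 per group

Sample size formula (two-sample t-test, normal approximation):
n = 2 · ((z_{α/2} + z_β) / d)²

z_{α/2} = 2.241 (for α = 0.025, two-sided)
z_β = 0.806 (for power = 0.79)
d = 0.85

n = 2 · ((2.241 + 0.806) / 0.85)²
n = 2 · (3.585)²
n ≈ 25.70
Round up to the next whole number: n = 26 per group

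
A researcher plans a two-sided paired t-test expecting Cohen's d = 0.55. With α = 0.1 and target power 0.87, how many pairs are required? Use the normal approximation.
n = 26 pairs

Sample size formula (paired t-test, normal approximation):
n = ((z_{α/2} + z_β) / d)²

z_{α/2} = 1.645 (for α = 0.1, two-sided)
z_β = 1.126 (for power = 0.87)
d = 0.55

n = ((1.645 + 1.126) / 0.55)²
n = (5.038)²
n ≈ 25.38
Round up to the next whole number: n = 26 pairs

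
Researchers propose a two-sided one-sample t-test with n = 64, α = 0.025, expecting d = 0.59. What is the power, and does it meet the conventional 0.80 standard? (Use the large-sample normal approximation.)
Power ≈ 0.99; the study is adequately powered (power ≥ 0.80)

Power calculation (one-sample t-test, normal approximation):
z_β = d · √n - z_{α/2}
z_β = 0.59 · √64 - 2.241
z_β = 0.59 · 8.000 - 2.241
z_β = 2.479

Power = Φ(z_β) = Φ(2.479) ≈ 0.993

Effect size d = 0.59 is medium by Cohen's convention (0.2/0.5/0.8).

Threshold: power ≥ 0.80 is conventionally adequate.
Power ≈ 0.99 → the study is adequately powered (power ≥ 0.80).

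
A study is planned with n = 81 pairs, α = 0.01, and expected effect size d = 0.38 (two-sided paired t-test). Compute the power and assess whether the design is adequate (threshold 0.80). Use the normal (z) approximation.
Power ≈ 0.80; the study is adequately powered (power ≥ 0.80)

Power calculation (paired t-test, normal approximation):
z_β = d · √n - z_{α/2}
z_β = 0.38 · √81 - 2.576
z_β = 0.38 · 9.000 - 2.576
z_β = 0.844

Power = Φ(z_β) = Φ(0.844) ≈ 0.801

Effect size d = 0.38 is small by Cohen's convention (0.2/0.5/0.8).

Threshold: power ≥ 0.80 is conventionally adequate.
Power ≈ 0.80 → the study is adequately powered (power ≥ 0.80).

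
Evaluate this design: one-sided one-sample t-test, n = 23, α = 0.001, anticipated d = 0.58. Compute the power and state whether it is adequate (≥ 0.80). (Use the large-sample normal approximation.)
Power ≈ 0.38; the study is underpowered (power < 0.80)

Power calculation (one-sample t-test, normal approximation):
z_β = d · √n - z_α
z_β = 0.58 · √23 - 3.090
z_β = 0.58 · 4.796 - 3.090
z_β = -0.309

Power = Φ(z_β) = Φ(-0.309) ≈ 0.379

Effect size d = 0.58 is medium by Cohen's convention (0.2/0.5/0.8).

Threshold: power ≥ 0.80 is conventionally adequate.
Power ≈ 0.38 → the study is underpowered (power < 0.80).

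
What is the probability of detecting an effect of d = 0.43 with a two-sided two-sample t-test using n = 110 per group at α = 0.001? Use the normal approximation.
Power ≈ 0.46

Power calculation (two-sample t-test, normal approximation):
z_β = d · √(n/2) - z_{α/2}
z_β = 0.43 · √(110/2) - 3.291
z_β = 0.43 · 7.416 - 3.291
z_β = -0.102

Power = Φ(z_β) = Φ(-0.102) ≈ 0.460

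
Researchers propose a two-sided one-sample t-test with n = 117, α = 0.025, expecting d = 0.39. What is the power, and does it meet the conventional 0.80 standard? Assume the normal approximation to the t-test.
Power ≈ 0.98; the study is adequately powered (power ≥ 0.80)

Power calculation (one-sample t-test, normal approximation):
z_β = d · √n - z_{α/2}
z_β = 0.39 · √117 - 2.241
z_β = 0.39 · 10.817 - 2.241
z_β = 1.977

Power = Φ(z_β) = Φ(1.977) ≈ 0.976

Effect size d = 0.39 is small by Cohen's convention (0.2/0.5/0.8).

Threshold: power ≥ 0.80 is conventionally adequate.
Power ≈ 0.98 → the study is adequately powered (power ≥ 0.80).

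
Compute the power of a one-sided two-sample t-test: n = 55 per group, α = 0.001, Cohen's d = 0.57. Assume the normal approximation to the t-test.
Power ≈ 0.46

Power calculation (two-sample t-test, normal approximation):
z_β = d · √(n/2) - z_α
z_β = 0.57 · √(55/2) - 3.090
z_β = 0.57 · 5.244 - 3.090
z_β = -0.101

Power = Φ(z_β) = Φ(-0.101) ≈ 0.460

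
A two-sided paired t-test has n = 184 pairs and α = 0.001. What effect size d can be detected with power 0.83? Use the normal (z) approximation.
d ≈ 0.31

Minimum detectable effect (paired t-test, normal approximation):
d = (z_{α/2} + z_β) / √n
d = (3.291 + 0.954) / √184
d = 4.245 / 13.565
d ≈ 0.31

By Cohen's convention (0.2 small / 0.5 medium / 0.8 large): small effect.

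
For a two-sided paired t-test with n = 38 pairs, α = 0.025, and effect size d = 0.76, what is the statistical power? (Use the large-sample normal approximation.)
Power ≈ 0.99

Power calculation (paired t-test, normal approximation):
z_β = d · √n - z_{α/2}
z_β = 0.76 · √38 - 2.241
z_β = 0.76 · 6.164 - 2.241
z_β = 2.444

Power = Φ(z_β) = Φ(2.444) ≈ 0.993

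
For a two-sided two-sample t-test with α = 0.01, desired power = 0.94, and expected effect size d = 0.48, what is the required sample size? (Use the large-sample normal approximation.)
n = 149 per group

Sample size formula (two-sample t-test, normal approximation):
n = 2 · ((z_{α/2} + z_β) / d)²

z_{α/2} = 2.576 (for α = 0.01, two-sided)
z_β = 1.555 (for power = 0.94)
d = 0.48

n = 2 · ((2.576 + 1.555) / 0.48)²
n = 2 · (8.606)²
n ≈ 148.13
Round up to the next whole number: n = 149 per group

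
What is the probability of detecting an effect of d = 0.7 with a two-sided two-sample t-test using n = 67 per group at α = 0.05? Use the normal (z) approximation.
Power ≈ 0.98

Power calculation (two-sample t-test, normal approximation):
z_β = d · √(n/2) - z_{α/2}
z_β = 0.7 · √(67/2) - 1.960
z_β = 0.7 · 5.788 - 1.960
z_β = 2.092

Power = Φ(z_β) = Φ(2.092) ≈ 0.982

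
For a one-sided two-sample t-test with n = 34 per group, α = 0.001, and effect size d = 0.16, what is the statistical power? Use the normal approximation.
Power ≈ 0.01

Power calculation (two-sample t-test, normal approximation):
z_β = d · √(n/2) - z_α
z_β = 0.16 · √(34/2) - 3.090
z_β = 0.16 · 4.123 - 3.090
z_β = -2.431

Power = Φ(z_β) = Φ(-2.431) ≈ 0.008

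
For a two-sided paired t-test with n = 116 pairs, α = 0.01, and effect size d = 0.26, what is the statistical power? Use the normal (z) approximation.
Power ≈ 0.59

Power calculation (paired t-test, normal approximation):
z_β = d · √n - z_{α/2}
z_β = 0.26 · √116 - 2.576
z_β = 0.26 · 10.770 - 2.576
z_β = 0.224

Power = Φ(z_β) = Φ(0.224) ≈ 0.589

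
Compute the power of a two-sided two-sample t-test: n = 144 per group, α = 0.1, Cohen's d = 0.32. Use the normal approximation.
Power ≈ 0.86

Power calculation (two-sample t-test, normal approximation):
z_β = d · √(n/2) - z_{α/2}
z_β = 0.32 · √(144/2) - 1.645
z_β = 0.32 · 8.485 - 1.645
z_β = 1.070

Power = Φ(z_β) = Φ(1.070) ≈ 0.858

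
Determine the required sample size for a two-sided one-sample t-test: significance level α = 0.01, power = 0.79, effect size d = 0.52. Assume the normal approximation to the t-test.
n = 43

Sample size formula (one-sample t-test, normal approximation):
n = ((z_{α/2} + z_β) / d)²

z_{α/2} = 2.576 (for α = 0.01, two-sided)
z_β = 0.806 (for power = 0.79)
d = 0.52

n = ((2.576 + 0.806) / 0.52)²
n = (6.504)²
n ≈ 42.30
Round up to the next whole number: n = 43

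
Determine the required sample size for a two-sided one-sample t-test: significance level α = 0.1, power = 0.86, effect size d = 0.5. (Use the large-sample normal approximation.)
n = 30

Sample size formula (one-sample t-test, normal approximation):
n = ((z_{α/2} + z_β) / d)²

z_{α/2} = 1.645 (for α = 0.1, two-sided)
z_β = 1.080 (for power = 0.86)
d = 0.5

n = ((1.645 + 1.080) / 0.5)²
n = (5.450)²
n ≈ 29.70
Round up to the next whole number: n = 30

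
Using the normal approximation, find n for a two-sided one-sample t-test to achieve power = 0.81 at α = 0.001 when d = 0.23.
n = 329

Sample size formula (one-sample t-test, normal approximation):
n = ((z_{α/2} + z_β) / d)²

z_{α/2} = 3.291 (for α = 0.001, two-sided)
z_β = 0.878 (for power = 0.81)
d = 0.23

n = ((3.291 + 0.878) / 0.23)²
n = (18.126)²
n ≈ 328.55
Round up to the next whole number: n = 329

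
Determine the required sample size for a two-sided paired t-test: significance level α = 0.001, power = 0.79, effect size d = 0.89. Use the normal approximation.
n = 22 pairs

Sample size formula (paired t-test, normal approximation):
n = ((z_{α/2} + z_β) / d)²

z_{α/2} = 3.291 (for α = 0.001, two-sided)
z_β = 0.806 (for power = 0.79)
d = 0.89

n = ((3.291 + 0.806) / 0.89)²
n = (4.603)²
n ≈ 21.19
Round up to the next whole number: n = 22 pairs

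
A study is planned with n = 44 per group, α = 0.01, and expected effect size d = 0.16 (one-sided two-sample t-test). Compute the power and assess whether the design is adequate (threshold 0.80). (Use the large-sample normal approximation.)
Power ≈ 0.06; the study is underpowered (power < 0.80)

Power calculation (two-sample t-test, normal approximation):
z_β = d · √(n/2) - z_α
z_β = 0.16 · √(44/2) - 2.326
z_β = 0.16 · 4.690 - 2.326
z_β = -1.576

Power = Φ(z_β) = Φ(-1.576) ≈ 0.058

Effect size d = 0.16 is very small by Cohen's convention (0.2/0.5/0.8).

Threshold: power ≥ 0.80 is conventionally adequate.
Power ≈ 0.06 → the study is underpowered (power < 0.80).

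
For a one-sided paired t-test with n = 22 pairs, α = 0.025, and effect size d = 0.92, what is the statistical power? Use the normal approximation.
Power ≈ 0.99

Power calculation (paired t-test, normal approximation):
z_β = d · √n - z_α
z_β = 0.92 · √22 - 1.960
z_β = 0.92 · 4.690 - 1.960
z_β = 2.355

Power = Φ(z_β) = Φ(2.355) ≈ 0.991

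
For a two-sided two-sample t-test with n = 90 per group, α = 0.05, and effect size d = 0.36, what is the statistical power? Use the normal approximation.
Power ≈ 0.68

Power calculation (two-sample t-test, normal approximation):
z_β = d · √(n/2) - z_{α/2}
z_β = 0.36 · √(90/2) - 1.960
z_β = 0.36 · 6.708 - 1.960
z_β = 0.455

Power = Φ(z_β) = Φ(0.455) ≈ 0.675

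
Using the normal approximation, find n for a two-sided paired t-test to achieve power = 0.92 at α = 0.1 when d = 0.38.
n = 65 pairs

Sample size formula (paired t-test, normal approximation):
n = ((z_{α/2} + z_β) / d)²

z_{α/2} = 1.645 (for α = 0.1, two-sided)
z_β = 1.405 (for power = 0.92)
d = 0.38

n = ((1.645 + 1.405) / 0.38)²
n = (8.026)²
n ≈ 64.42
Round up to the next whole number: n = 65 pairs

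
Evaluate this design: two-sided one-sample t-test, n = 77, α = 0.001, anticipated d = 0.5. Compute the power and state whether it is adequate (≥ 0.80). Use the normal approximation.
Power ≈ 0.86; the study is adequately powered (power ≥ 0.80)

Power calculation (one-sample t-test, normal approximation):
z_β = d · √n - z_{α/2}
z_β = 0.5 · √77 - 3.291
z_β = 0.5 · 8.775 - 3.291
z_β = 1.097

Power = Φ(z_β) = Φ(1.097) ≈ 0.864

Effect size d = 0.5 is medium by Cohen's convention (0.2/0.5/0.8).

Threshold: power ≥ 0.80 is conventionally adequate.
Power ≈ 0.86 → the study is adequately powered (power ≥ 0.80).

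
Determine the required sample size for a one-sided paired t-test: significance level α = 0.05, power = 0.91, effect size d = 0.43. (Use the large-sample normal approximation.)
n = 49 pairs

Sample size formula (paired t-test, normal approximation):
n = ((z_α + z_β) / d)²

z_α = 1.645 (for α = 0.05, one-sided)
z_β = 1.341 (for power = 0.91)
d = 0.43

n = ((1.645 + 1.341) / 0.43)²
n = (6.944)²
n ≈ 48.22
Round up to the next whole number: n = 49 pairs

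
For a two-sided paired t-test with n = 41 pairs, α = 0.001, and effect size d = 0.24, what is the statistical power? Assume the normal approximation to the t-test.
Power ≈ 0.04

Power calculation (paired t-test, normal approximation):
z_β = d · √n - z_{α/2}
z_β = 0.24 · √41 - 3.291
z_β = 0.24 · 6.403 - 3.291
z_β = -1.754

Power = Φ(z_β) = Φ(-1.754) ≈ 0.040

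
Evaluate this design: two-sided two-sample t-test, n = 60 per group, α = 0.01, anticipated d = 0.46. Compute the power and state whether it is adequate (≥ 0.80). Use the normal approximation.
Power ≈ 0.48; the study is underpowered (power < 0.80)

Power calculation (two-sample t-test, normal approximation):
z_β = d · √(n/2) - z_{α/2}
z_β = 0.46 · √(60/2) - 2.576
z_β = 0.46 · 5.477 - 2.576
z_β = -0.056

Power = Φ(z_β) = Φ(-0.056) ≈ 0.478

Effect size d = 0.46 is small by Cohen's convention (0.2/0.5/0.8).

Threshold: power ≥ 0.80 is conventionally adequate.
Power ≈ 0.48 → the study is underpowered (power < 0.80).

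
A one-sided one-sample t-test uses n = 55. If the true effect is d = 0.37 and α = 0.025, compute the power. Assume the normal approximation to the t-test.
Power ≈ 0.78

Power calculation (one-sample t-test, normal approximation):
z_β = d · √n - z_α
z_β = 0.37 · √55 - 1.960
z_β = 0.37 · 7.416 - 1.960
z_β = 0.784

Power = Φ(z_β) = Φ(0.784) ≈ 0.783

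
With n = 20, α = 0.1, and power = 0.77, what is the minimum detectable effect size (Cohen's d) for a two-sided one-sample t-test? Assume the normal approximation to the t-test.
d ≈ 0.53

Minimum detectable effect (one-sample t-test, normal approximation):
d = (z_{α/2} + z_β) / √n
d = (1.645 + 0.739) / √20
d = 2.384 / 4.472
d ≈ 0.53

By Cohen's convention (0.2 small / 0.5 medium / 0.8 large): medium effect.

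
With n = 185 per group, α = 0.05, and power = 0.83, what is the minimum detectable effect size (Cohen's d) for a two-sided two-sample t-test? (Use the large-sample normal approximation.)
d ≈ 0.30

Minimum detectable effect (two-sample t-test, normal approximation):
d = (z_{α/2} + z_β) / √(n/2)
d = (1.960 + 0.954) / √(185/2)
d = 2.914 / 9.618
d ≈ 0.30

By Cohen's convention (0.2 small / 0.5 medium / 0.8 large): small effect.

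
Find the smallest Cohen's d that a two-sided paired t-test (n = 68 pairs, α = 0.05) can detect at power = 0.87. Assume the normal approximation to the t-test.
d ≈ 0.37

Minimum detectable effect (paired t-test, normal approximation):
d = (z_{α/2} + z_β) / √n
d = (1.960 + 1.126) / √68
d = 3.086 / 8.246
d ≈ 0.37

By Cohen's convention (0.2 small / 0.5 medium / 0.8 large): small effect.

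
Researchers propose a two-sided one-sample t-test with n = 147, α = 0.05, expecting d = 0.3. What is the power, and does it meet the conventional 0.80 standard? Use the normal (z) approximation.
Power ≈ 0.95; the study is adequately powered (power ≥ 0.80)

Power calculation (one-sample t-test, normal approximation):
z_β = d · √n - z_{α/2}
z_β = 0.3 · √147 - 1.960
z_β = 0.3 · 12.124 - 1.960
z_β = 1.677

Power = Φ(z_β) = Φ(1.677) ≈ 0.953

Effect size d = 0.3 is small by Cohen's convention (0.2/0.5/0.8).

Threshold: power ≥ 0.80 is conventionally adequate.
Power ≈ 0.95 → the study is adequately powered (power ≥ 0.80).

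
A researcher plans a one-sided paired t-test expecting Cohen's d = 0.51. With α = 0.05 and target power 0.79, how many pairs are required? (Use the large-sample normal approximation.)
n = 24 pairs

Sample size formula (paired t-test, normal approximation):
n = ((z_α + z_β) / d)²

z_α = 1.645 (for α = 0.05, one-sided)
z_β = 0.806 (for power = 0.79)
d = 0.51

n = ((1.645 + 0.806) / 0.51)²
n = (4.806)²
n ≈ 23.10
Round up to the next whole number: n = 24 pairs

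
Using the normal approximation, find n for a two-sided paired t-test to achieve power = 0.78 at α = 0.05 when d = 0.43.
n = 41 pairs

Sample size formula (paired t-test, normal approximation):
n = ((z_{α/2} + z_β) / d)²

z_{α/2} = 1.960 (for α = 0.05, two-sided)
z_β = 0.772 (for power = 0.78)
d = 0.43

n = ((1.960 + 0.772) / 0.43)²
n = (6.353)²
n ≈ 40.36
Round up to the next whole number: n = 41 pairs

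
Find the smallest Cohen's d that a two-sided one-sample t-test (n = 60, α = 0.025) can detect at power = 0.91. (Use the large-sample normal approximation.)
d ≈ 0.46

Minimum detectable effect (one-sample t-test, normal approximation):
d = (z_{α/2} + z_β) / √n
d = (2.241 + 1.341) / √60
d = 3.582 / 7.746
d ≈ 0.46

By Cohen's convention (0.2 small / 0.5 medium / 0.8 large): small effect.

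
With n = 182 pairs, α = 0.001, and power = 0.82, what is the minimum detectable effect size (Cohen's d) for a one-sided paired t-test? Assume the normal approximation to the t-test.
d ≈ 0.30

Minimum detectable effect (paired t-test, normal approximation):
d = (z_α + z_β) / √n
d = (3.090 + 0.915) / √182
d = 4.006 / 13.491
d ≈ 0.30

By Cohen's convention (0.2 small / 0.5 medium / 0.8 large): small effect.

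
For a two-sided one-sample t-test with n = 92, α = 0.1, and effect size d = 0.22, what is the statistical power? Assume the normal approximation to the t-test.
Power ≈ 0.68

Power calculation (one-sample t-test, normal approximation):
z_β = d · √n - z_{α/2}
z_β = 0.22 · √92 - 1.645
z_β = 0.22 · 9.592 - 1.645
z_β = 0.465

Power = Φ(z_β) = Φ(0.465) ≈ 0.679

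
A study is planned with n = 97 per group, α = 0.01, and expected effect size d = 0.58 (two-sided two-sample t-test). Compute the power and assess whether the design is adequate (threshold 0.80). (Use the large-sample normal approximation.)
Power ≈ 0.93; the study is adequately powered (power ≥ 0.80)

Power calculation (two-sample t-test, normal approximation):
z_β = d · √(n/2) - z_{α/2}
z_β = 0.58 · √(97/2) - 2.576
z_β = 0.58 · 6.964 - 2.576
z_β = 1.463

Power = Φ(z_β) = Φ(1.463) ≈ 0.928

Effect size d = 0.58 is medium by Cohen's convention (0.2/0.5/0.8).

Threshold: power ≥ 0.80 is conventionally adequate.
Power ≈ 0.93 → the study is adequately powered (power ≥ 0.80).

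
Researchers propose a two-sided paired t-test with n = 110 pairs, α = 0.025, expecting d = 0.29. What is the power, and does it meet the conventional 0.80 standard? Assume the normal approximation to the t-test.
Power ≈ 0.79; the study is underpowered (power < 0.80)

Power calculation (paired t-test, normal approximation):
z_β = d · √n - z_{α/2}
z_β = 0.29 · √110 - 2.241
z_β = 0.29 · 10.488 - 2.241
z_β = 0.800

Power = Φ(z_β) = Φ(0.800) ≈ 0.788

Effect size d = 0.29 is small by Cohen's convention (0.2/0.5/0.8).

Threshold: power ≥ 0.80 is conventionally adequate.
Power ≈ 0.79 → the study is underpowered (power < 0.80).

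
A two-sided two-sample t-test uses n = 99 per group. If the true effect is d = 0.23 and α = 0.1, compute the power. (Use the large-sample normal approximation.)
Power ≈ 0.49

Power calculation (two-sample t-test, normal approximation):
z_β = d · √(n/2) - z_{α/2}
z_β = 0.23 · √(99/2) - 1.645
z_β = 0.23 · 7.036 - 1.645
z_β = -0.027

Power = Φ(z_β) = Φ(-0.027) ≈ 0.489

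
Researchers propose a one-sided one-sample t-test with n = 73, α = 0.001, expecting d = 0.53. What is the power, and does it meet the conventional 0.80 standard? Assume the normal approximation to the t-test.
Power ≈ 0.92; the study is adequately powered (power ≥ 0.80)

Power calculation (one-sample t-test, normal approximation):
z_β = d · √n - z_α
z_β = 0.53 · √73 - 3.090
z_β = 0.53 · 8.544 - 3.090
z_β = 1.438

Power = Φ(z_β) = Φ(1.438) ≈ 0.925

Effect size d = 0.53 is medium by Cohen's convention (0.2/0.5/0.8).

Threshold: power ≥ 0.80 is conventionally adequate.
Power ≈ 0.92 → the study is adequately powered (power ≥ 0.80).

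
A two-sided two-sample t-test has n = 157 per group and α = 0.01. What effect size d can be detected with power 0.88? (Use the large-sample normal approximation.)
d ≈ 0.42

Minimum detectable effect (two-sample t-test, normal approximation):
d = (z_{α/2} + z_β) / √(n/2)
d = (2.576 + 1.175) / √(157/2)
d = 3.751 / 8.860
d ≈ 0.42

By Cohen's convention (0.2 small / 0.5 medium / 0.8 large): small effect.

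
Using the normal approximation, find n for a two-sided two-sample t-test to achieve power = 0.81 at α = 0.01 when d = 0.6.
n = 67 per group

Sample size formula (two-sample t-test, normal approximation):
n = 2 · ((z_{α/2} + z_β) / d)²

z_{α/2} = 2.576 (for α = 0.01, two-sided)
z_β = 0.878 (for power = 0.81)
d = 0.6

n = 2 · ((2.576 + 0.878) / 0.6)²
n = 2 · (5.757)²
n ≈ 66.29
Round up to the next whole number: n = 67 per group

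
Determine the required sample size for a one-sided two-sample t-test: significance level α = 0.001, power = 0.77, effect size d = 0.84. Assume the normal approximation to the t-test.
n = 42 per group

Sample size formula (two-sample t-test, normal approximation):
n = 2 · ((z_α + z_β) / d)²

z_α = 3.090 (for α = 0.001, one-sided)
z_β = 0.739 (for power = 0.77)
d = 0.84

n = 2 · ((3.090 + 0.739) / 0.84)²
n = 2 · (4.558)²
n ≈ 41.55
Round up to the next whole number: n = 42 per group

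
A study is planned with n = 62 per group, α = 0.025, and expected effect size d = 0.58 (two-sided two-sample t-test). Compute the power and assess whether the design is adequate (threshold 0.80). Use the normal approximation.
Power ≈ 0.84; the study is adequately powered (power ≥ 0.80)

Power calculation (two-sample t-test, normal approximation):
z_β = d · √(n/2) - z_{α/2}
z_β = 0.58 · √(62/2) - 2.241
z_β = 0.58 · 5.568 - 2.241
z_β = 0.988

Power = Φ(z_β) = Φ(0.988) ≈ 0.838

Effect size d = 0.58 is medium by Cohen's convention (0.2/0.5/0.8).

Threshold: power ≥ 0.80 is conventionally adequate.
Power ≈ 0.84 → the study is adequately powered (power ≥ 0.80).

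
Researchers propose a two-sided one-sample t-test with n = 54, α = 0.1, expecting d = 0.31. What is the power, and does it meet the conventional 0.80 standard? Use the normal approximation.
Power ≈ 0.74; the study is underpowered (power < 0.80)

Power calculation (one-sample t-test, normal approximation):
z_β = d · √n - z_{α/2}
z_β = 0.31 · √54 - 1.645
z_β = 0.31 · 7.348 - 1.645
z_β = 0.633

Power = Φ(z_β) = Φ(0.633) ≈ 0.737

Effect size d = 0.31 is small by Cohen's convention (0.2/0.5/0.8).

Threshold: power ≥ 0.80 is conventionally adequate.
Power ≈ 0.74 → the study is underpowered (power < 0.80).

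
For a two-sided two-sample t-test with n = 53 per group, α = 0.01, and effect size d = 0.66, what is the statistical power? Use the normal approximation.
Power ≈ 0.79

Power calculation (two-sample t-test, normal approximation):
z_β = d · √(n/2) - z_{α/2}
z_β = 0.66 · √(53/2) - 2.576
z_β = 0.66 · 5.148 - 2.576
z_β = 0.822

Power = Φ(z_β) = Φ(0.822) ≈ 0.794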